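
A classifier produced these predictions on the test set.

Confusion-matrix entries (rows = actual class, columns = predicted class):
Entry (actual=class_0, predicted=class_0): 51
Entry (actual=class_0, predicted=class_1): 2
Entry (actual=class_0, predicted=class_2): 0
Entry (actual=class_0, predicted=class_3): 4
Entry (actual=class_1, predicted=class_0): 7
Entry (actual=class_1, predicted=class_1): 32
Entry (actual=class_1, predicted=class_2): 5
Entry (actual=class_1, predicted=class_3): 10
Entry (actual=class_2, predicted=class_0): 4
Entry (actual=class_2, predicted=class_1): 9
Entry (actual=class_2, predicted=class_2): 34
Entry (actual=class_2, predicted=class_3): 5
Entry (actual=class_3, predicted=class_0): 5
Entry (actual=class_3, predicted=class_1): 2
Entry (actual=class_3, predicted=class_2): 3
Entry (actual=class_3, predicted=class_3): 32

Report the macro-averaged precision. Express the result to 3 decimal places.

Per-class precision (TP/(TP+FP)):
  class_0: TP=51, FP=7+4+5=16 → 51/67 = 0.7612
  class_1: TP=32, FP=2+9+2=13 → 32/45 = 0.7111
  class_2: TP=34, FP=0+5+3=8 → 34/42 = 0.8095
  class_3: TP=32, FP=4+10+5=19 → 32/51 = 0.6275
Macro-precision = mean = (0.7612 + 0.7111 + 0.8095 + 0.6275) / 4 = 0.727

0.727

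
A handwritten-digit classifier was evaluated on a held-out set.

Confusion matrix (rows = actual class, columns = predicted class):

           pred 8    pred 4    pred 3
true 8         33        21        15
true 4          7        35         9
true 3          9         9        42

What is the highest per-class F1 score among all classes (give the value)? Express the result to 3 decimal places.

Per-class F1 score (2·TP/(2·TP+FP+FN)):
  8: TP=33, FP=7+9=16, FN=21+15=36 → 66/118 = 0.5593
  4: TP=35, FP=21+9=30, FN=7+9=16 → 70/116 = 0.6034
  3: TP=42, FP=15+9=24, FN=9+9=18 → 84/126 = 0.6667
Highest is class '3' with F1 score = 0.667.

0.667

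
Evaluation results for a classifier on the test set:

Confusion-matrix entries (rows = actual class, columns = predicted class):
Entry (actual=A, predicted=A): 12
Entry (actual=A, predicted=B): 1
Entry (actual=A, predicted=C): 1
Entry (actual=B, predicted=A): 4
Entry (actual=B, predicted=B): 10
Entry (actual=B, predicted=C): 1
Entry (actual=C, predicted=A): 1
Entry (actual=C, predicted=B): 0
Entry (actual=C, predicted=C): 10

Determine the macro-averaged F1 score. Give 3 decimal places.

0.804

Per-class F1 score (2·TP/(2·TP+FP+FN)):
  A: TP=12, FP=4+1=5, FN=1+1=2 → 24/31 = 0.7742
  B: TP=10, FP=1+0=1, FN=4+1=5 → 20/26 = 0.7692
  C: TP=10, FP=1+1=2, FN=1+0=1 → 20/23 = 0.8696
Macro-F1 score = mean = (0.7742 + 0.7692 + 0.8696) / 3 = 0.804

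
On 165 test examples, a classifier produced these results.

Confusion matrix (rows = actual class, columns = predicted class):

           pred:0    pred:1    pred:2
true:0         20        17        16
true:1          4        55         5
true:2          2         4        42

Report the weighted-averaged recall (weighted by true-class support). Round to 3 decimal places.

0.709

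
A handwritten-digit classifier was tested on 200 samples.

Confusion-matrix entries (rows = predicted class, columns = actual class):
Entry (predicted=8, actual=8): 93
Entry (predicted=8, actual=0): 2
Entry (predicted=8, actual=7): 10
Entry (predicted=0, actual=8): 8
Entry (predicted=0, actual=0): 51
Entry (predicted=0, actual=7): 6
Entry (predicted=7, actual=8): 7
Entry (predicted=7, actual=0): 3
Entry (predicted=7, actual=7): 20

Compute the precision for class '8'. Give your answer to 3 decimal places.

precision = TP/(TP+FP).
8: TP=93, FP=2+10=12 → 93/105 = 0.8857

0.886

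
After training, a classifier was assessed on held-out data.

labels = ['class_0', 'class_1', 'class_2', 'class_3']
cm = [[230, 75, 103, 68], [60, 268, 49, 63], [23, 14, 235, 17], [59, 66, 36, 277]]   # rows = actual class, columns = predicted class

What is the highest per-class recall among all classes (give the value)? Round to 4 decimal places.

0.8131

Per-class recall (TP/(TP+FN)):
  class_0: TP=230, FN=75+103+68=246 → 230/476 = 0.48319
  class_1: TP=268, FN=60+49+63=172 → 268/440 = 0.60909
  class_2: TP=235, FN=23+14+17=54 → 235/289 = 0.81315
  class_3: TP=277, FN=59+66+36=161 → 277/438 = 0.63242
Highest is class 'class_2' with recall = 0.8131.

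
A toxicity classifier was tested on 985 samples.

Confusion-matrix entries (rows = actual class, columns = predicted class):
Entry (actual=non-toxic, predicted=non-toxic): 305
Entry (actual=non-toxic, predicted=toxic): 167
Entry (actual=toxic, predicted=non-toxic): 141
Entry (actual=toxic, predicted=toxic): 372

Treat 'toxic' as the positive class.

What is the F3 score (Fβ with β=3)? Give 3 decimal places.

Fβ = (1+β²)·TP / ((1+β²)·TP + β²·FN + FP), with β²=9
= 10·372 / (10·372 + 9·141 + 167) = 0.721

0.721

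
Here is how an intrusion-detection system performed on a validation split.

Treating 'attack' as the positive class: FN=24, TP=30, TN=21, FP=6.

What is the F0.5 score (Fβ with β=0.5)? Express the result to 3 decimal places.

Fβ = (1+β²)·TP / ((1+β²)·TP + β²·FN + FP), with β²=1/4
= 1.25·30 / (1.25·30 + 0.25·24 + 6) = 0.758

0.758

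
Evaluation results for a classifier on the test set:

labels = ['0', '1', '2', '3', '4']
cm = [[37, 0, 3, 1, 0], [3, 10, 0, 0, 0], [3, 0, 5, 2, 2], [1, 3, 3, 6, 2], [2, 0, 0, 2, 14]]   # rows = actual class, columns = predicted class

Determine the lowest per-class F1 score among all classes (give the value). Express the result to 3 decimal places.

0.435

Per-class F1 score (2·TP/(2·TP+FP+FN)):
  0: TP=37, FP=3+3+1+2=9, FN=0+3+1+0=4 → 74/87 = 0.8506
  1: TP=10, FP=0+0+3+0=3, FN=3+0+0+0=3 → 20/26 = 0.7692
  2: TP=5, FP=3+0+3+0=6, FN=3+0+2+2=7 → 10/23 = 0.4348
  3: TP=6, FP=1+0+2+2=5, FN=1+3+3+2=9 → 12/26 = 0.4615
  4: TP=14, FP=0+0+2+2=4, FN=2+0+0+2=4 → 28/36 = 0.7778
Lowest is class '2' with F1 score = 0.435.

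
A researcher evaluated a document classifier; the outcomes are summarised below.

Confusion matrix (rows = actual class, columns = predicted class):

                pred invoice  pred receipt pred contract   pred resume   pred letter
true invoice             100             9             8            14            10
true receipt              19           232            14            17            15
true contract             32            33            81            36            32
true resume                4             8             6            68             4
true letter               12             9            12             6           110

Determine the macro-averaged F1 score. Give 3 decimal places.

0.640

Per-class F1 score (2·TP/(2·TP+FP+FN)):
  invoice: TP=100, FP=19+32+4+12=67, FN=9+8+14+10=41 → 200/308 = 0.6494
  receipt: TP=232, FP=9+33+8+9=59, FN=19+14+17+15=65 → 464/588 = 0.7891
  contract: TP=81, FP=8+14+6+12=40, FN=32+33+36+32=133 → 162/335 = 0.4836
  resume: TP=68, FP=14+17+36+6=73, FN=4+8+6+4=22 → 136/231 = 0.5887
  letter: TP=110, FP=10+15+32+4=61, FN=12+9+12+6=39 → 220/320 = 0.6875
Macro-F1 score = mean = (0.6494 + 0.7891 + 0.4836 + 0.5887 + 0.6875) / 5 = 0.640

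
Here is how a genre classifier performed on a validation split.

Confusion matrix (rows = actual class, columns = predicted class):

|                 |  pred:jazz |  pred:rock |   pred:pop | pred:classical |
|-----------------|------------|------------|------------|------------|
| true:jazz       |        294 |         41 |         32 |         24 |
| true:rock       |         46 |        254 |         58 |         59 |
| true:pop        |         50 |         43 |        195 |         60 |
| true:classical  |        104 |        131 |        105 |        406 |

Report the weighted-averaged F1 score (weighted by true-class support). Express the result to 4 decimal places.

0.6049

Per-class F1 score (2·TP/(2·TP+FP+FN)):
  jazz: TP=294, FP=46+50+104=200, FN=41+32+24=97 → 588/885 = 0.66441
  rock: TP=254, FP=41+43+131=215, FN=46+58+59=163 → 508/886 = 0.57336
  pop: TP=195, FP=32+58+105=195, FN=50+43+60=153 → 390/738 = 0.52846
  classical: TP=406, FP=24+59+60=143, FN=104+131+105=340 → 812/1295 = 0.62703
Weighted-F1 score = Σ (supportᵢ/N)·F1 scoreᵢ with N=1902: (391/1902)·0.66441 + (417/1902)·0.57336 + (348/1902)·0.52846 + (746/1902)·0.62703 = 0.6049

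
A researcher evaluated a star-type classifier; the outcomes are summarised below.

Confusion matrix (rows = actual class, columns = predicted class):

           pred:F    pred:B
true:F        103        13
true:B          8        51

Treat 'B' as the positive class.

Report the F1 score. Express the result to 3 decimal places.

Precision = TP/(TP+FP) = 51/64 = 0.7969
Recall = TP/(TP+FN) = 51/59 = 0.8644
F1 = 2·TP/(2·TP+FP+FN) = 102/123 = 0.829

0.829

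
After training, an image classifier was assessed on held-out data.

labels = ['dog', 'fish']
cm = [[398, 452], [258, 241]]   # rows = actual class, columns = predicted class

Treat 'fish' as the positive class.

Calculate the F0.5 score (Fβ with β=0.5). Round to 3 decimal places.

0.368

Fβ = (1+β²)·TP / ((1+β²)·TP + β²·FN + FP), with β²=1/4
= 1.25·241 / (1.25·241 + 0.25·258 + 452) = 0.368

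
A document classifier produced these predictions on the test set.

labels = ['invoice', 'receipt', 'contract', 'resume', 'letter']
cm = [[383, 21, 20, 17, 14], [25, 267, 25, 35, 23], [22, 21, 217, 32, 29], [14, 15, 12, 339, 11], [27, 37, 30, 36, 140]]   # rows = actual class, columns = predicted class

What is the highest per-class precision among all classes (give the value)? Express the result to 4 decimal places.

Per-class precision (TP/(TP+FP)):
  invoice: TP=383, FP=25+22+14+27=88 → 383/471 = 0.81316
  receipt: TP=267, FP=21+21+15+37=94 → 267/361 = 0.73961
  contract: TP=217, FP=20+25+12+30=87 → 217/304 = 0.71382
  resume: TP=339, FP=17+35+32+36=120 → 339/459 = 0.73856
  letter: TP=140, FP=14+23+29+11=77 → 140/217 = 0.64516
Highest is class 'invoice' with precision = 0.8132.

0.8132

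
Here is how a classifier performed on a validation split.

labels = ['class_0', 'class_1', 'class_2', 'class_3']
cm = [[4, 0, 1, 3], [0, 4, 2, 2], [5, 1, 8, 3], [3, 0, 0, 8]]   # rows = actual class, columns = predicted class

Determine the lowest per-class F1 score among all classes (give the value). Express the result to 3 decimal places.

Per-class F1 score (2·TP/(2·TP+FP+FN)):
  class_0: TP=4, FP=0+5+3=8, FN=0+1+3=4 → 8/20 = 0.4000
  class_1: TP=4, FP=0+1+0=1, FN=0+2+2=4 → 8/13 = 0.6154
  class_2: TP=8, FP=1+2+0=3, FN=5+1+3=9 → 16/28 = 0.5714
  class_3: TP=8, FP=3+2+3=8, FN=3+0+0=3 → 16/27 = 0.5926
Lowest is class 'class_0' with F1 score = 0.400.

0.400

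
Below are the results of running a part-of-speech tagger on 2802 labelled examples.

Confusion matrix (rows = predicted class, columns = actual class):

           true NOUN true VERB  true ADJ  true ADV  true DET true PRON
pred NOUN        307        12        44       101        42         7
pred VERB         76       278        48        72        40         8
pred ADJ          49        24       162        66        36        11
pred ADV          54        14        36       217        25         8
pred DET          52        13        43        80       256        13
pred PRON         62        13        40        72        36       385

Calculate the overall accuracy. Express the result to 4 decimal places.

0.5728

Accuracy = trace / total = (307+278+162+217+256+385=1605) / 2802 = 1605/2802 = 0.5728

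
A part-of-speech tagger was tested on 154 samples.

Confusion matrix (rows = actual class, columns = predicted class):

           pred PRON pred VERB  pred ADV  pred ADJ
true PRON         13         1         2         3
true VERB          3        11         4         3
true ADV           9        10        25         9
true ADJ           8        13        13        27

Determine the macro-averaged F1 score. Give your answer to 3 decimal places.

0.483

Per-class F1 score (2·TP/(2·TP+FP+FN)):
  PRON: TP=13, FP=3+9+8=20, FN=1+2+3=6 → 26/52 = 0.5000
  VERB: TP=11, FP=1+10+13=24, FN=3+4+3=10 → 22/56 = 0.3929
  ADV: TP=25, FP=2+4+13=19, FN=9+10+9=28 → 50/97 = 0.5155
  ADJ: TP=27, FP=3+3+9=15, FN=8+13+13=34 → 54/103 = 0.5243
Macro-F1 score = mean = (0.5000 + 0.3929 + 0.5155 + 0.5243) / 4 = 0.483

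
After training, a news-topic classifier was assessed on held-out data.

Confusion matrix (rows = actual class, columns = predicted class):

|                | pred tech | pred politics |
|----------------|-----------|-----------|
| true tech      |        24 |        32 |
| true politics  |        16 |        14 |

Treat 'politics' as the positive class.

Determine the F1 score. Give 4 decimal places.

Precision = TP/(TP+FP) = 14/46 = 0.3043
Recall = TP/(TP+FN) = 14/30 = 0.4667
F1 = 2·TP/(2·TP+FP+FN) = 28/76 = 0.3684

0.3684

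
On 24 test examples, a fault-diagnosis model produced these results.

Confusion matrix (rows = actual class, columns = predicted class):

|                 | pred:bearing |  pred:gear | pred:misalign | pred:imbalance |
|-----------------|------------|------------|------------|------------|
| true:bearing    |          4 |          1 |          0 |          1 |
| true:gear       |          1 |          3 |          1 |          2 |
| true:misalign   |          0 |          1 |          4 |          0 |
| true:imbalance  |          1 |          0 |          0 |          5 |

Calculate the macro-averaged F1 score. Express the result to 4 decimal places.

0.6702

Per-class F1 score (2·TP/(2·TP+FP+FN)):
  bearing: TP=4, FP=1+0+1=2, FN=1+0+1=2 → 8/12 = 0.66667
  gear: TP=3, FP=1+1+0=2, FN=1+1+2=4 → 6/12 = 0.50000
  misalign: TP=4, FP=0+1+0=1, FN=0+1+0=1 → 8/10 = 0.80000
  imbalance: TP=5, FP=1+2+0=3, FN=1+0+0=1 → 10/14 = 0.71429
Macro-F1 score = mean = (0.66667 + 0.50000 + 0.80000 + 0.71429) / 4 = 0.6702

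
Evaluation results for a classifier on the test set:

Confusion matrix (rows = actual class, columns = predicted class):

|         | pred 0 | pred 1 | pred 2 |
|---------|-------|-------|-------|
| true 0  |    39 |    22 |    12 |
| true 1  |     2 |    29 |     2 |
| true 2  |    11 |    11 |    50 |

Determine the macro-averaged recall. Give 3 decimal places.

0.702

Per-class recall (TP/(TP+FN)):
  0: TP=39, FN=22+12=34 → 39/73 = 0.5342
  1: TP=29, FN=2+2=4 → 29/33 = 0.8788
  2: TP=50, FN=11+11=22 → 50/72 = 0.6944
Macro-recall = mean = (0.5342 + 0.8788 + 0.6944) / 3 = 0.702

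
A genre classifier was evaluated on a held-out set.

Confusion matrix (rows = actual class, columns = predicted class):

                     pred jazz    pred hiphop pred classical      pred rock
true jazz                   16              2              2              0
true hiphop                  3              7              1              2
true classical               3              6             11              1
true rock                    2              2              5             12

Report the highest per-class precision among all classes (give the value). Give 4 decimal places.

0.8000

Per-class precision (TP/(TP+FP)):
  jazz: TP=16, FP=3+3+2=8 → 16/24 = 0.66667
  hiphop: TP=7, FP=2+6+2=10 → 7/17 = 0.41176
  classical: TP=11, FP=2+1+5=8 → 11/19 = 0.57895
  rock: TP=12, FP=0+2+1=3 → 12/15 = 0.80000
Highest is class 'rock' with precision = 0.8000.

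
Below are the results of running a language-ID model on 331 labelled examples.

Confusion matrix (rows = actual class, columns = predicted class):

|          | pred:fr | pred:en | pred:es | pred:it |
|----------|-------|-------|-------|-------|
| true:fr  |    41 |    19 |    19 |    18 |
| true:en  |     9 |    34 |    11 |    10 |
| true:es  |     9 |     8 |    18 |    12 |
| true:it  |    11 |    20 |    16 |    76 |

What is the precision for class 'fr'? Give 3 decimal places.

0.586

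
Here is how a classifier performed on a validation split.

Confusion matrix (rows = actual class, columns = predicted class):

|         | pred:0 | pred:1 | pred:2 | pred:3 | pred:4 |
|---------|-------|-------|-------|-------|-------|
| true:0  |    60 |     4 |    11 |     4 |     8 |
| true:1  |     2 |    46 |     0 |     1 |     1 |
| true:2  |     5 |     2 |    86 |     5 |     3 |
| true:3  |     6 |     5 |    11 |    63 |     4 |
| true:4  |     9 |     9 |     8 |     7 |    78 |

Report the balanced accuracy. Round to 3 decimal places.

0.774

Balanced accuracy = mean of per-class recall.
  0: recall = 60/87 = 0.6897
  1: recall = 46/50 = 0.9200
  2: recall = 86/101 = 0.8515
  3: recall = 63/89 = 0.7079
  4: recall = 78/111 = 0.7027
Mean = (0.6897 + 0.9200 + 0.8515 + 0.7079 + 0.7027) / 5 = 0.774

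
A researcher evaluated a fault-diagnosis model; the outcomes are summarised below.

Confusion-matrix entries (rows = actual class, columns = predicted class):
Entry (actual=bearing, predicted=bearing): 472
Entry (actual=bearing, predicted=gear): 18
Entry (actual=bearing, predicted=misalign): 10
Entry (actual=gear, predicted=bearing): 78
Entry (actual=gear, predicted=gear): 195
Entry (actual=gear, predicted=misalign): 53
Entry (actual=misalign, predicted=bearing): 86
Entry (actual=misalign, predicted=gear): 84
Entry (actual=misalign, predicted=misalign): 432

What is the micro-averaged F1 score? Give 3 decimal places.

Micro-averaging pools counts across classes: ΣTP=1099, ΣFP=329, ΣFN=329.
Micro-F1 score = 2·TP/(2·TP+FP+FN) on pooled counts = 0.770 (equals overall accuracy in single-label multiclass).

0.770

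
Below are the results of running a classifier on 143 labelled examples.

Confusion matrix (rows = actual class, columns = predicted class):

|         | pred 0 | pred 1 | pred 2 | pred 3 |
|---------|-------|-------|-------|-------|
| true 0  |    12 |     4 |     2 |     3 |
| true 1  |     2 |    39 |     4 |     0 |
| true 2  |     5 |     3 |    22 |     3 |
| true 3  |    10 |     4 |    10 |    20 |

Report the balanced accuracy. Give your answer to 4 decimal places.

Balanced accuracy = mean of per-class recall.
  0: recall = 12/21 = 0.57143
  1: recall = 39/45 = 0.86667
  2: recall = 22/33 = 0.66667
  3: recall = 20/44 = 0.45455
Mean = (0.57143 + 0.86667 + 0.66667 + 0.45455) / 4 = 0.6398

0.6398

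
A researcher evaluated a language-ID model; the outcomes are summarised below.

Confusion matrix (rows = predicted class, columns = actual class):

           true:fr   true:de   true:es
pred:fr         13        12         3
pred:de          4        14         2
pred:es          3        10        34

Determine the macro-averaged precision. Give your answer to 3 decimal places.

Per-class precision (TP/(TP+FP)):
  fr: TP=13, FP=12+3=15 → 13/28 = 0.4643
  de: TP=14, FP=4+2=6 → 14/20 = 0.7000
  es: TP=34, FP=3+10=13 → 34/47 = 0.7234
Macro-precision = mean = (0.4643 + 0.7000 + 0.7234) / 3 = 0.629

0.629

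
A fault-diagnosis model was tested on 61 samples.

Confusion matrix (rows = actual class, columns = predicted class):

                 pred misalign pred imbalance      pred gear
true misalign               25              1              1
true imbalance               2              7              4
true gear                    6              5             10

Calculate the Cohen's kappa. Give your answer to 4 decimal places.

0.5060

Observed agreement pₒ = trace/N = 42/61 = 0.68852
Expected agreement pₑ = Σ (rowᵢ·colᵢ)/N² = (27·33 + 13·13 + 21·15)/61² = 0.36952
κ = (pₒ − pₑ)/(1 − pₑ) = (0.68852 − 0.36952)/(1 − 0.36952) = 0.5060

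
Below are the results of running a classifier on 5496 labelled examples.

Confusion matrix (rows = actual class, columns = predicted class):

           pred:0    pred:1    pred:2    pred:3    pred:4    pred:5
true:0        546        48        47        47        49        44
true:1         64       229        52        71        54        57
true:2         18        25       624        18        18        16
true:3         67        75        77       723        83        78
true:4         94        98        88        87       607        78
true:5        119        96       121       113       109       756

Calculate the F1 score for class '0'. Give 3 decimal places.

0.647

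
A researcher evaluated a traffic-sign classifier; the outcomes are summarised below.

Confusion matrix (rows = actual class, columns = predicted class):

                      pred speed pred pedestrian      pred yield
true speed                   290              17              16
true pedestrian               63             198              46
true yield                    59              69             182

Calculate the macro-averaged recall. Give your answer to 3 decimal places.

Per-class recall (TP/(TP+FN)):
  speed: TP=290, FN=17+16=33 → 290/323 = 0.8978
  pedestrian: TP=198, FN=63+46=109 → 198/307 = 0.6450
  yield: TP=182, FN=59+69=128 → 182/310 = 0.5871
Macro-recall = mean = (0.8978 + 0.6450 + 0.5871) / 3 = 0.710

0.710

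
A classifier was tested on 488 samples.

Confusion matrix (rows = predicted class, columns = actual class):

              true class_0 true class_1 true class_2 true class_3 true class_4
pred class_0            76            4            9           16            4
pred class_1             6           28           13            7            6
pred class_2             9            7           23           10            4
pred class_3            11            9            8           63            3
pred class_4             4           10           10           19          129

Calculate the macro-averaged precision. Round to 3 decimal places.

0.604

Per-class precision (TP/(TP+FP)):
  class_0: TP=76, FP=4+9+16+4=33 → 76/109 = 0.6972
  class_1: TP=28, FP=6+13+7+6=32 → 28/60 = 0.4667
  class_2: TP=23, FP=9+7+10+4=30 → 23/53 = 0.4340
  class_3: TP=63, FP=11+9+8+3=31 → 63/94 = 0.6702
  class_4: TP=129, FP=4+10+10+19=43 → 129/172 = 0.7500
Macro-precision = mean = (0.6972 + 0.4667 + 0.4340 + 0.6702 + 0.7500) / 5 = 0.604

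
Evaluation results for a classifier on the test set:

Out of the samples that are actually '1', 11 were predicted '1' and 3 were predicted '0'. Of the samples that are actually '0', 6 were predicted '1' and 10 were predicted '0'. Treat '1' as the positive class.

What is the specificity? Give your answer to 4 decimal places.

0.6250

Specificity = TN/(TN+FP) = 10/(10+6) = 0.6250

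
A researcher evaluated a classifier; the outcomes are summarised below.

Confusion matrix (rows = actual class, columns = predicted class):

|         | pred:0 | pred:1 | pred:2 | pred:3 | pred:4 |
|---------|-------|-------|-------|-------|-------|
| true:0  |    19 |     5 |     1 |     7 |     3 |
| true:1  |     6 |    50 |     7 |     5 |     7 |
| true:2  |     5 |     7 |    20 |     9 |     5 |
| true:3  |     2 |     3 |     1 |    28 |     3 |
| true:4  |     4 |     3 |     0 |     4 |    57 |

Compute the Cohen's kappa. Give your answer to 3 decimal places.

0.575

Observed agreement pₒ = trace/N = 174/261 = 0.6667
Expected agreement pₑ = Σ (rowᵢ·colᵢ)/N² = (35·36 + 75·68 + 46·29 + 37·53 + 68·75)/261² = 0.2166
κ = (pₒ − pₑ)/(1 − pₑ) = (0.6667 − 0.2166)/(1 − 0.2166) = 0.575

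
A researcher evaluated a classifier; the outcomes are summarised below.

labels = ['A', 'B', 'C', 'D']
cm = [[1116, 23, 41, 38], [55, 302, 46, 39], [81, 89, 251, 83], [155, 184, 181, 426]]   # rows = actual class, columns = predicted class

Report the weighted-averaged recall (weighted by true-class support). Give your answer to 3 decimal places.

0.674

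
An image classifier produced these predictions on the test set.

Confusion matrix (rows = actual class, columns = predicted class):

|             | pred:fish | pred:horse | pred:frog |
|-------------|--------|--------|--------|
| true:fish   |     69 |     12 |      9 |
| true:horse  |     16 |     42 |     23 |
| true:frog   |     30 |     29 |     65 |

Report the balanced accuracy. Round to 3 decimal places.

Balanced accuracy = mean of per-class recall.
  fish: recall = 69/90 = 0.7667
  horse: recall = 42/81 = 0.5185
  frog: recall = 65/124 = 0.5242
Mean = (0.7667 + 0.5185 + 0.5242) / 3 = 0.603

0.603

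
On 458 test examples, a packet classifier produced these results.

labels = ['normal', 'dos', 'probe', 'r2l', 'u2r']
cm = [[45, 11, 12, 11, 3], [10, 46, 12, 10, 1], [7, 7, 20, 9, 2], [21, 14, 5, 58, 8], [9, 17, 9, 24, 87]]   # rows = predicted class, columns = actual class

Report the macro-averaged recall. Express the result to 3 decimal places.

0.539

Per-class recall (TP/(TP+FN)):
  normal: TP=45, FN=10+7+21+9=47 → 45/92 = 0.4891
  dos: TP=46, FN=11+7+14+17=49 → 46/95 = 0.4842
  probe: TP=20, FN=12+12+5+9=38 → 20/58 = 0.3448
  r2l: TP=58, FN=11+10+9+24=54 → 58/112 = 0.5179
  u2r: TP=87, FN=3+1+2+8=14 → 87/101 = 0.8614
Macro-recall = mean = (0.4891 + 0.4842 + 0.3448 + 0.5179 + 0.8614) / 5 = 0.539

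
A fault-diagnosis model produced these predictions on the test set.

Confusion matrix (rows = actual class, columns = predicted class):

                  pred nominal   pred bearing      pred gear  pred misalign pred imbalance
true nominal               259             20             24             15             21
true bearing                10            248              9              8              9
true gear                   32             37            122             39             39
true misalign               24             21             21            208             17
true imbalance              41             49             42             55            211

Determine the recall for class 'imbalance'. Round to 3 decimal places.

0.530

recall = TP/(TP+FN).
imbalance: TP=211, FN=41+49+42+55=187 → 211/398 = 0.5302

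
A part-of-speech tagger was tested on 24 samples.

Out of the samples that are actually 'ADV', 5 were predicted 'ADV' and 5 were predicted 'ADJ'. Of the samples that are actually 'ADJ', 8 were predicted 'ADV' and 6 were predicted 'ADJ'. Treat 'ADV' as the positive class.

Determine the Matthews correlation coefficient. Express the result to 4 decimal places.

MCC = (TP·TN − FP·FN) / √((TP+FP)(TP+FN)(TN+FP)(TN+FN))
Numerator = 5·6 − 8·5 = -10
Denominator = √(13·10·14·11) = √20020 = 141.4920
MCC = -10 / 141.4920 = -0.0707

-0.0707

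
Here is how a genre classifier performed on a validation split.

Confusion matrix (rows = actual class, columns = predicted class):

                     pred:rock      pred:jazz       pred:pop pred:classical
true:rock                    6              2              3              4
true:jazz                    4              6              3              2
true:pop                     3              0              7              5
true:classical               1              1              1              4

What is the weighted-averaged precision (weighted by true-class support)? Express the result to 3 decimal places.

0.496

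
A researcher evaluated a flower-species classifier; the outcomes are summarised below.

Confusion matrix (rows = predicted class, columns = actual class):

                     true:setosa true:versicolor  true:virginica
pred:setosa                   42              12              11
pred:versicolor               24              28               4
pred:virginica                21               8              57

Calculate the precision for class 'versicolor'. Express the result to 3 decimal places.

0.500

Take TP from the diagonal, FP from the rest of the 'versicolor' prediction marginal, FN from the rest of the 'versicolor' actual marginal.
precision = TP/(TP+FP).
versicolor: TP=28, FP=24+4=28 → 28/56 = 0.5000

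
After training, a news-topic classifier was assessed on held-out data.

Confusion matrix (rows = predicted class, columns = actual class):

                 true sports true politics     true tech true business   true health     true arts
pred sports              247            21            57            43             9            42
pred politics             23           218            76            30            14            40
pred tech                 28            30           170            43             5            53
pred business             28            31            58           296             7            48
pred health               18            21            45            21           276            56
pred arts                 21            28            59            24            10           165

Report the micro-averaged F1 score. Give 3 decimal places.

0.581

Micro-averaging pools counts across classes: ΣTP=1372, ΣFP=989, ΣFN=989.
Micro-F1 score = 2·TP/(2·TP+FP+FN) on pooled counts = 0.581 (equals overall accuracy in single-label multiclass).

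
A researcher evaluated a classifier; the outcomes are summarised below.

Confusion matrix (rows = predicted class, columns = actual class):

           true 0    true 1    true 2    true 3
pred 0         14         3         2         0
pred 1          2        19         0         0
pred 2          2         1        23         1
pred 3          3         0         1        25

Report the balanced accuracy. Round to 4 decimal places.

0.8347

Balanced accuracy = mean of per-class recall.
  0: recall = 14/21 = 0.66667
  1: recall = 19/23 = 0.82609
  2: recall = 23/26 = 0.88462
  3: recall = 25/26 = 0.96154
Mean = (0.66667 + 0.82609 + 0.88462 + 0.96154) / 4 = 0.8347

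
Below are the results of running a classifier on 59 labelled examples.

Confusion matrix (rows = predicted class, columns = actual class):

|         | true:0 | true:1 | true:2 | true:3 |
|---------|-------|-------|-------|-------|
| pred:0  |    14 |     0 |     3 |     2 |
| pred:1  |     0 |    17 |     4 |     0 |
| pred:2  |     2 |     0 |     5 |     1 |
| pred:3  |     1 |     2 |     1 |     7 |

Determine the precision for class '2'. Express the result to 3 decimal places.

precision = TP/(TP+FP).
2: TP=5, FP=2+0+1=3 → 5/8 = 0.6250

0.625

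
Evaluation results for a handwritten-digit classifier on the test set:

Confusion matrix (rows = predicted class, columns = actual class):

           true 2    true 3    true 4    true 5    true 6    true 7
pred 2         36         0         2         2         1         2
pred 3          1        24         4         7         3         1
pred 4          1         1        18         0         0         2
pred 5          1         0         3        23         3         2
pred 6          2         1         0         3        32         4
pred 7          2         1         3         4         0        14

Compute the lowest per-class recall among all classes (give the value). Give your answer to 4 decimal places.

Per-class recall (TP/(TP+FN)):
  2: TP=36, FN=1+1+1+2+2=7 → 36/43 = 0.83721
  3: TP=24, FN=0+1+0+1+1=3 → 24/27 = 0.88889
  4: TP=18, FN=2+4+3+0+3=12 → 18/30 = 0.60000
  5: TP=23, FN=2+7+0+3+4=16 → 23/39 = 0.58974
  6: TP=32, FN=1+3+0+3+0=7 → 32/39 = 0.82051
  7: TP=14, FN=2+1+2+2+4=11 → 14/25 = 0.56000
Lowest is class '7' with recall = 0.5600.

0.5600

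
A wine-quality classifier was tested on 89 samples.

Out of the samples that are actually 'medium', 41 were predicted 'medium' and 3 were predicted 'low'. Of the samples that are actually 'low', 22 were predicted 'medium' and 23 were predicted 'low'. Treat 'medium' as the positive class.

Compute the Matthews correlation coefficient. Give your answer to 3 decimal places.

0.487

MCC = (TP·TN − FP·FN) / √((TP+FP)(TP+FN)(TN+FP)(TN+FN))
Numerator = 41·23 − 22·3 = 877
Denominator = √(63·44·45·26) = √3243240 = 1800.8998
MCC = 877 / 1800.8998 = 0.487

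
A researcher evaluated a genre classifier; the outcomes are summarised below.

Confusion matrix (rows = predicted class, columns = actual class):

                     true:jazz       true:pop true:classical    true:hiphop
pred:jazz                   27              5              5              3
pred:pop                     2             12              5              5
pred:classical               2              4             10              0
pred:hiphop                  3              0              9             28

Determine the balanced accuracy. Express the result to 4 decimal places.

0.6220

Balanced accuracy = mean of per-class recall.
  jazz: recall = 27/34 = 0.79412
  pop: recall = 12/21 = 0.57143
  classical: recall = 10/29 = 0.34483
  hiphop: recall = 28/36 = 0.77778
Mean = (0.79412 + 0.57143 + 0.34483 + 0.77778) / 4 = 0.6220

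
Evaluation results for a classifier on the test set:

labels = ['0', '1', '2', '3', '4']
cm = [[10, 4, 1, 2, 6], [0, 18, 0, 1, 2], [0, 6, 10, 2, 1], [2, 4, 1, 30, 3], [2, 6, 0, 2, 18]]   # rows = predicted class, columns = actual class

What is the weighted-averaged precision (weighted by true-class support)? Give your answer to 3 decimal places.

0.702

Per-class precision (TP/(TP+FP)):
  0: TP=10, FP=4+1+2+6=13 → 10/23 = 0.4348
  1: TP=18, FP=0+0+1+2=3 → 18/21 = 0.8571
  2: TP=10, FP=0+6+2+1=9 → 10/19 = 0.5263
  3: TP=30, FP=2+4+1+3=10 → 30/40 = 0.7500
  4: TP=18, FP=2+6+0+2=10 → 18/28 = 0.6429
Weighted-precision = Σ (supportᵢ/N)·precisionᵢ with N=131: (14/131)·0.4348 + (38/131)·0.8571 + (12/131)·0.5263 + (37/131)·0.7500 + (30/131)·0.6429 = 0.702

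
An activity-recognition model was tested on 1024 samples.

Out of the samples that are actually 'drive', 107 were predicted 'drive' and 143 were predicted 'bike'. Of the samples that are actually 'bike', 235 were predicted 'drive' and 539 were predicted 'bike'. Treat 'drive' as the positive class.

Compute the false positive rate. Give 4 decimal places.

FPR = FP/(FP+TN) = 235/(235+539) = 0.3036

0.3036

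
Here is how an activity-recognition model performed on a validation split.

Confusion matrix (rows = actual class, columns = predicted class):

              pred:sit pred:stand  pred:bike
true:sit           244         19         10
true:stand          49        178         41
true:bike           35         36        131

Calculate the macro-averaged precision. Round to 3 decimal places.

0.743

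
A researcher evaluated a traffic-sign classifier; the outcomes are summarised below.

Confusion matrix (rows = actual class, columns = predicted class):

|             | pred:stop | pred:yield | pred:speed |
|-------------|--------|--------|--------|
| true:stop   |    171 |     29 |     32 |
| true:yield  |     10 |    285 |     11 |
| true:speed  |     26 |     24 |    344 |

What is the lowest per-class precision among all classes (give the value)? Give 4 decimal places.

0.8261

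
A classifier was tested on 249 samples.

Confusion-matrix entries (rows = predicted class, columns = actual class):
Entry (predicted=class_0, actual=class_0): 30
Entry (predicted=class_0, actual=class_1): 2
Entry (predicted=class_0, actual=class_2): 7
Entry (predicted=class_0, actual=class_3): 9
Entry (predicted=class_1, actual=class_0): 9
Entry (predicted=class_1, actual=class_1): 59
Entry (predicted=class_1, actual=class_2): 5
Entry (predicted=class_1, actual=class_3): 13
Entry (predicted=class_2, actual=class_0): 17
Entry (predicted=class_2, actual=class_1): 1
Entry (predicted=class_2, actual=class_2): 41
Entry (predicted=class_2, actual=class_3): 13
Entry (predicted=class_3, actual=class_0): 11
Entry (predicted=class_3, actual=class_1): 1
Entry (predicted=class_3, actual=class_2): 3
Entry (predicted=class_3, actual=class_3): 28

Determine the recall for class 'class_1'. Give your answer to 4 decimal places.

recall = TP/(TP+FN).
class_1: TP=59, FN=2+1+1=4 → 59/63 = 0.93651

0.9365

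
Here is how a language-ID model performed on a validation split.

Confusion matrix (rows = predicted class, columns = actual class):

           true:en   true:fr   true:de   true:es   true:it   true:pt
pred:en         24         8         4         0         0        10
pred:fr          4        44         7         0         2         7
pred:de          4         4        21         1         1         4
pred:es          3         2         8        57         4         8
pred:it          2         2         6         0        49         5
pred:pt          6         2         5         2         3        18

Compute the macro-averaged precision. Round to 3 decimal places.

0.628

Per-class precision (TP/(TP+FP)):
  en: TP=24, FP=8+4+0+0+10=22 → 24/46 = 0.5217
  fr: TP=44, FP=4+7+0+2+7=20 → 44/64 = 0.6875
  de: TP=21, FP=4+4+1+1+4=14 → 21/35 = 0.6000
  es: TP=57, FP=3+2+8+4+8=25 → 57/82 = 0.6951
  it: TP=49, FP=2+2+6+0+5=15 → 49/64 = 0.7656
  pt: TP=18, FP=6+2+5+2+3=18 → 18/36 = 0.5000
Macro-precision = mean = (0.5217 + 0.6875 + 0.6000 + 0.6951 + 0.7656 + 0.5000) / 6 = 0.628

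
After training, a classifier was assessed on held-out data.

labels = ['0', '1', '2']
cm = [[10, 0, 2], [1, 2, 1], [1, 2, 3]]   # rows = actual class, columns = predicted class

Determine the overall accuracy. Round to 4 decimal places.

0.6818

Accuracy = trace / total = (10+2+3=15) / 22 = 15/22 = 0.6818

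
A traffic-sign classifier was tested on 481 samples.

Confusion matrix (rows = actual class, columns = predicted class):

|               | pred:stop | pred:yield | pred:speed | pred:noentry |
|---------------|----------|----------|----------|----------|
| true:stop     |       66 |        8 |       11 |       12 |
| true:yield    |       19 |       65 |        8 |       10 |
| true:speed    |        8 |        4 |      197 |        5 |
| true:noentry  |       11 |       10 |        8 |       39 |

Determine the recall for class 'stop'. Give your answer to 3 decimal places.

recall = TP/(TP+FN).
stop: TP=66, FN=8+11+12=31 → 66/97 = 0.6804

0.680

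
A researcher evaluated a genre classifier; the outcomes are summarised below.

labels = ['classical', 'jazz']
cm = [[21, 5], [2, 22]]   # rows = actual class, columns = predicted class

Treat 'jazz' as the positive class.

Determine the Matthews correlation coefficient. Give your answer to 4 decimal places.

MCC = (TP·TN − FP·FN) / √((TP+FP)(TP+FN)(TN+FP)(TN+FN))
Numerator = 22·21 − 5·2 = 452
Denominator = √(27·24·26·23) = √387504 = 622.4982
MCC = 452 / 622.4982 = 0.7261

0.7261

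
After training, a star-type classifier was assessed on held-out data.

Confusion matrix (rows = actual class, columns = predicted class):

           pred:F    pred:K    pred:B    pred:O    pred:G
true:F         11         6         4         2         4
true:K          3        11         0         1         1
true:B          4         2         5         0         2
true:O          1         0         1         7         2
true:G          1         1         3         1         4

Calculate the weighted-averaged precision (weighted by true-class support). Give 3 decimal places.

Per-class precision (TP/(TP+FP)):
  F: TP=11, FP=3+4+1+1=9 → 11/20 = 0.5500
  K: TP=11, FP=6+2+0+1=9 → 11/20 = 0.5500
  B: TP=5, FP=4+0+1+3=8 → 5/13 = 0.3846
  O: TP=7, FP=2+1+0+1=4 → 7/11 = 0.6364
  G: TP=4, FP=4+1+2+2=9 → 4/13 = 0.3077
Weighted-precision = Σ (supportᵢ/N)·precisionᵢ with N=77: (27/77)·0.5500 + (16/77)·0.5500 + (13/77)·0.3846 + (11/77)·0.6364 + (10/77)·0.3077 = 0.503

0.503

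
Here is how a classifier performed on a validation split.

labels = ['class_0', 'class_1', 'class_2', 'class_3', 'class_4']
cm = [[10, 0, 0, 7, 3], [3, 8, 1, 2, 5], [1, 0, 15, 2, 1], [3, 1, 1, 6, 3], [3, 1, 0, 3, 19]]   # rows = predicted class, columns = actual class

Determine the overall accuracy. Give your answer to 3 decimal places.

0.592

Accuracy = trace / total = (10+8+15+6+19=58) / 98 = 58/98 = 0.592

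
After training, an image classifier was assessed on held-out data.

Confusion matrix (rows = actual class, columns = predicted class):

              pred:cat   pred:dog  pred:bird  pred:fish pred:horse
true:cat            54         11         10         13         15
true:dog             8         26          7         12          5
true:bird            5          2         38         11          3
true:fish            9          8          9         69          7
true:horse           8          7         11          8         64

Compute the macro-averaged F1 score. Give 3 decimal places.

0.584

Per-class F1 score (2·TP/(2·TP+FP+FN)):
  cat: TP=54, FP=8+5+9+8=30, FN=11+10+13+15=49 → 108/187 = 0.5775
  dog: TP=26, FP=11+2+8+7=28, FN=8+7+12+5=32 → 52/112 = 0.4643
  bird: TP=38, FP=10+7+9+11=37, FN=5+2+11+3=21 → 76/134 = 0.5672
  fish: TP=69, FP=13+12+11+8=44, FN=9+8+9+7=33 → 138/215 = 0.6419
  horse: TP=64, FP=15+5+3+7=30, FN=8+7+11+8=34 → 128/192 = 0.6667
Macro-F1 score = mean = (0.5775 + 0.4643 + 0.5672 + 0.6419 + 0.6667) / 5 = 0.584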